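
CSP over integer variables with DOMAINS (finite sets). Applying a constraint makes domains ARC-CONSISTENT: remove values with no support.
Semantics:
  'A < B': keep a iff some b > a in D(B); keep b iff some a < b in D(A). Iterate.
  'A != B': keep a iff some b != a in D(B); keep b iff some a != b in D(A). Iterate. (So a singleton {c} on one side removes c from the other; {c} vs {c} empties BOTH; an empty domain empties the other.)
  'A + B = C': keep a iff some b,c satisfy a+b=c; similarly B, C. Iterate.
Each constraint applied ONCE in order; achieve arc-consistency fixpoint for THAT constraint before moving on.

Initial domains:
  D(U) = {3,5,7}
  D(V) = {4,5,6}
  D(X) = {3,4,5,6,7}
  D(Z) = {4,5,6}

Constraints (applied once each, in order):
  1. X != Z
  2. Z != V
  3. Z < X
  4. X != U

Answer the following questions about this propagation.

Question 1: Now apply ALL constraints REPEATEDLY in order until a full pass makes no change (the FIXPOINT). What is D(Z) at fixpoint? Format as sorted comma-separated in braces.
Answer: {4,5,6}

Derivation:
pass 0 (initial): D(Z)={4,5,6}
pass 1: X {3,4,5,6,7}->{5,6,7}
pass 2: no change
Fixpoint after 2 passes: D(Z) = {4,5,6}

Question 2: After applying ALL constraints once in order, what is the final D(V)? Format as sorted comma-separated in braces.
Constraint 1 (X != Z) on D(X)={3,4,5,6,7} D(Z)={4,5,6}: no change
Constraint 2 (Z != V) on D(Z)={4,5,6} D(V)={4,5,6}: no change
Constraint 3 (Z < X) on D(Z)={4,5,6} D(X)={3,4,5,6,7}: X {3,4,5,6,7}->{5,6,7}
Constraint 4 (X != U) on D(X)={5,6,7} D(U)={3,5,7}: no change
So after all 4 constraints: D(V) = {4,5,6}

Answer: {4,5,6}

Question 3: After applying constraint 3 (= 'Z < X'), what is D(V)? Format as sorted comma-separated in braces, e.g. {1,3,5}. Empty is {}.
Constraint 1 (X != Z) on D(X)={3,4,5,6,7} D(Z)={4,5,6}: no change
Constraint 2 (Z != V) on D(Z)={4,5,6} D(V)={4,5,6}: no change
Constraint 3 (Z < X) on D(Z)={4,5,6} D(X)={3,4,5,6,7}: X {3,4,5,6,7}->{5,6,7}
So after constraint 3: D(V) = {4,5,6}

Answer: {4,5,6}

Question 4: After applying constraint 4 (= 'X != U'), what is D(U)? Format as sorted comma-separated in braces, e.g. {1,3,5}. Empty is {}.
Answer: {3,5,7}

Derivation:
Constraint 1 (X != Z) on D(X)={3,4,5,6,7} D(Z)={4,5,6}: no change
Constraint 2 (Z != V) on D(Z)={4,5,6} D(V)={4,5,6}: no change
Constraint 3 (Z < X) on D(Z)={4,5,6} D(X)={3,4,5,6,7}: X {3,4,5,6,7}->{5,6,7}
Constraint 4 (X != U) on D(X)={5,6,7} D(U)={3,5,7}: no change
So after constraint 4: D(U) = {3,5,7}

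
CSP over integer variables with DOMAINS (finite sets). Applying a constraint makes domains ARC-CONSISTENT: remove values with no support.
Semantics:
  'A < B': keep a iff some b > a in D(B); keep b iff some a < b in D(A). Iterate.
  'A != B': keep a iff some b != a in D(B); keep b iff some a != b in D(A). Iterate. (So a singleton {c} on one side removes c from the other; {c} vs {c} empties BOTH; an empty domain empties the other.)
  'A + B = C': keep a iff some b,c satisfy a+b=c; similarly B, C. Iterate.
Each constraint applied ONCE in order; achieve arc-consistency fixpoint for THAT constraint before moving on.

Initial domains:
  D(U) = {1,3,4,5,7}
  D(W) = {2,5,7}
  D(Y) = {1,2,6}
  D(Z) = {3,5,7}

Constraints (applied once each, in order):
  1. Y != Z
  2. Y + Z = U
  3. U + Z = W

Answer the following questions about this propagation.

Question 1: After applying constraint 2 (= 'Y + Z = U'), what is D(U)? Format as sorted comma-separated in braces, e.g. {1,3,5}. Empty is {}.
Answer: {4,5,7}

Derivation:
Constraint 1 (Y != Z) on D(Y)={1,2,6} D(Z)={3,5,7}: no change
Constraint 2 (Y + Z = U) on D(Y)={1,2,6} D(Z)={3,5,7} D(U)={1,3,4,5,7}: Y {1,2,6}->{1,2}; Z {3,5,7}->{3,5}; U {1,3,4,5,7}->{4,5,7}
So after constraint 2: D(U) = {4,5,7}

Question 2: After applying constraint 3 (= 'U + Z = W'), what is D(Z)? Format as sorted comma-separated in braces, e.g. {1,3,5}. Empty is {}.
Constraint 1 (Y != Z) on D(Y)={1,2,6} D(Z)={3,5,7}: no change
Constraint 2 (Y + Z = U) on D(Y)={1,2,6} D(Z)={3,5,7} D(U)={1,3,4,5,7}: Y {1,2,6}->{1,2}; Z {3,5,7}->{3,5}; U {1,3,4,5,7}->{4,5,7}
Constraint 3 (U + Z = W) on D(U)={4,5,7} D(Z)={3,5} D(W)={2,5,7}: U {4,5,7}->{4}; Z {3,5}->{3}; W {2,5,7}->{7}
So after constraint 3: D(Z) = {3}

Answer: {3}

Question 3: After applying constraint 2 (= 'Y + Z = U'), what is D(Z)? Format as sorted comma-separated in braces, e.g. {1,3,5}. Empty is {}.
Answer: {3,5}

Derivation:
Constraint 1 (Y != Z) on D(Y)={1,2,6} D(Z)={3,5,7}: no change
Constraint 2 (Y + Z = U) on D(Y)={1,2,6} D(Z)={3,5,7} D(U)={1,3,4,5,7}: Y {1,2,6}->{1,2}; Z {3,5,7}->{3,5}; U {1,3,4,5,7}->{4,5,7}
So after constraint 2: D(Z) = {3,5}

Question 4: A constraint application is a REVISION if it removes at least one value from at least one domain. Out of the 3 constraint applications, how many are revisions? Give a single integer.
Constraint 1 (Y != Z) on D(Y)={1,2,6} D(Z)={3,5,7}: no change => not a revision
Constraint 2 (Y + Z = U) on D(Y)={1,2,6} D(Z)={3,5,7} D(U)={1,3,4,5,7}: Y {1,2,6}->{1,2}; Z {3,5,7}->{3,5}; U {1,3,4,5,7}->{4,5,7} => REVISION
Constraint 3 (U + Z = W) on D(U)={4,5,7} D(Z)={3,5} D(W)={2,5,7}: U {4,5,7}->{4}; Z {3,5}->{3}; W {2,5,7}->{7} => REVISION
Total revisions = 2

Answer: 2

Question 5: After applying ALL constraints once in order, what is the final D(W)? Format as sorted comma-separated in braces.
Answer: {7}

Derivation:
Constraint 1 (Y != Z) on D(Y)={1,2,6} D(Z)={3,5,7}: no change
Constraint 2 (Y + Z = U) on D(Y)={1,2,6} D(Z)={3,5,7} D(U)={1,3,4,5,7}: Y {1,2,6}->{1,2}; Z {3,5,7}->{3,5}; U {1,3,4,5,7}->{4,5,7}
Constraint 3 (U + Z = W) on D(U)={4,5,7} D(Z)={3,5} D(W)={2,5,7}: U {4,5,7}->{4}; Z {3,5}->{3}; W {2,5,7}->{7}
So after all 3 constraints: D(W) = {7}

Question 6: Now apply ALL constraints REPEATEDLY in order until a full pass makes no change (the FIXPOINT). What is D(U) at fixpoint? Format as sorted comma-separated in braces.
pass 0 (initial): D(U)={1,3,4,5,7}
pass 1: U {1,3,4,5,7}->{4}; W {2,5,7}->{7}; Y {1,2,6}->{1,2}; Z {3,5,7}->{3}
pass 2: Y {1,2}->{1}
pass 3: no change
Fixpoint after 3 passes: D(U) = {4}

Answer: {4}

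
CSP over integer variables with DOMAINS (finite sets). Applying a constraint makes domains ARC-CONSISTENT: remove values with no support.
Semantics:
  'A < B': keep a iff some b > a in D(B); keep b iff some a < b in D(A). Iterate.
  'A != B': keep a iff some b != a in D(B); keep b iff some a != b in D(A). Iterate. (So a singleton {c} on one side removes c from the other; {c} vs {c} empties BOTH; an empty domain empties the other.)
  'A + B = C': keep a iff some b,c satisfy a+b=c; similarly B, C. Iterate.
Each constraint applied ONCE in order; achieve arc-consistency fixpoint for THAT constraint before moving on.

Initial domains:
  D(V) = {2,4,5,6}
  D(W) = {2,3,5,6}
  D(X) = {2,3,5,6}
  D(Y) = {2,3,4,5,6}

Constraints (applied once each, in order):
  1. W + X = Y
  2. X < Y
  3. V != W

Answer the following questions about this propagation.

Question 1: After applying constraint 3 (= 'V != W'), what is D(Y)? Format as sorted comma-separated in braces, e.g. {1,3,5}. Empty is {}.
Answer: {4,5,6}

Derivation:
Constraint 1 (W + X = Y) on D(W)={2,3,5,6} D(X)={2,3,5,6} D(Y)={2,3,4,5,6}: W {2,3,5,6}->{2,3}; X {2,3,5,6}->{2,3}; Y {2,3,4,5,6}->{4,5,6}
Constraint 2 (X < Y) on D(X)={2,3} D(Y)={4,5,6}: no change
Constraint 3 (V != W) on D(V)={2,4,5,6} D(W)={2,3}: no change
So after constraint 3: D(Y) = {4,5,6}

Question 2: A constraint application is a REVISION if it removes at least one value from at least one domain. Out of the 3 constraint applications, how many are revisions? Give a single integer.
Constraint 1 (W + X = Y) on D(W)={2,3,5,6} D(X)={2,3,5,6} D(Y)={2,3,4,5,6}: W {2,3,5,6}->{2,3}; X {2,3,5,6}->{2,3}; Y {2,3,4,5,6}->{4,5,6} => REVISION
Constraint 2 (X < Y) on D(X)={2,3} D(Y)={4,5,6}: no change => not a revision
Constraint 3 (V != W) on D(V)={2,4,5,6} D(W)={2,3}: no change => not a revision
Total revisions = 1

Answer: 1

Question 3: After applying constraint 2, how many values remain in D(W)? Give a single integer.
Answer: 2

Derivation:
Constraint 1 (W + X = Y) on D(W)={2,3,5,6} D(X)={2,3,5,6} D(Y)={2,3,4,5,6}: W {2,3,5,6}->{2,3}; X {2,3,5,6}->{2,3}; Y {2,3,4,5,6}->{4,5,6}
Constraint 2 (X < Y) on D(X)={2,3} D(Y)={4,5,6}: no change
So after constraint 2: D(W)={2,3}, size = 2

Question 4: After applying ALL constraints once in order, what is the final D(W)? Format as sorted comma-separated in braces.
Constraint 1 (W + X = Y) on D(W)={2,3,5,6} D(X)={2,3,5,6} D(Y)={2,3,4,5,6}: W {2,3,5,6}->{2,3}; X {2,3,5,6}->{2,3}; Y {2,3,4,5,6}->{4,5,6}
Constraint 2 (X < Y) on D(X)={2,3} D(Y)={4,5,6}: no change
Constraint 3 (V != W) on D(V)={2,4,5,6} D(W)={2,3}: no change
So after all 3 constraints: D(W) = {2,3}

Answer: {2,3}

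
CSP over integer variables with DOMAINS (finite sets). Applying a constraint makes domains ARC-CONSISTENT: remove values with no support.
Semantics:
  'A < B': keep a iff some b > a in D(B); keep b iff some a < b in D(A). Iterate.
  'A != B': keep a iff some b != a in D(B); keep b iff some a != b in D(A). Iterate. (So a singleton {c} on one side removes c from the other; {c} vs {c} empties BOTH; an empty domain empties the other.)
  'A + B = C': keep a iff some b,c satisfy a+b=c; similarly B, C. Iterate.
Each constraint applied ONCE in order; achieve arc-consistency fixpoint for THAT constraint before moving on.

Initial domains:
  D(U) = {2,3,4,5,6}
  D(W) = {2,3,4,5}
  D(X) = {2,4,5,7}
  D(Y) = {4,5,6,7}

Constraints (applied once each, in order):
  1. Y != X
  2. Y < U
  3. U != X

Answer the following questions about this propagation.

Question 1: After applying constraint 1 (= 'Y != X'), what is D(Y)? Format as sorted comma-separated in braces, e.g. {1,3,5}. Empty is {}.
Constraint 1 (Y != X) on D(Y)={4,5,6,7} D(X)={2,4,5,7}: no change
So after constraint 1: D(Y) = {4,5,6,7}

Answer: {4,5,6,7}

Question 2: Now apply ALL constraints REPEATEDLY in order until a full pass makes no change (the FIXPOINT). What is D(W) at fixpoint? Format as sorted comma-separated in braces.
pass 0 (initial): D(W)={2,3,4,5}
pass 1: U {2,3,4,5,6}->{5,6}; Y {4,5,6,7}->{4,5}
pass 2: no change
Fixpoint after 2 passes: D(W) = {2,3,4,5}

Answer: {2,3,4,5}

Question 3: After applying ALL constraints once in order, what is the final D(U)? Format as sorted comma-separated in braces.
Answer: {5,6}

Derivation:
Constraint 1 (Y != X) on D(Y)={4,5,6,7} D(X)={2,4,5,7}: no change
Constraint 2 (Y < U) on D(Y)={4,5,6,7} D(U)={2,3,4,5,6}: Y {4,5,6,7}->{4,5}; U {2,3,4,5,6}->{5,6}
Constraint 3 (U != X) on D(U)={5,6} D(X)={2,4,5,7}: no change
So after all 3 constraints: D(U) = {5,6}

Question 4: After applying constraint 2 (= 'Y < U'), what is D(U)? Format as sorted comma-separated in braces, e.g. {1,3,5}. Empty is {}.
Answer: {5,6}

Derivation:
Constraint 1 (Y != X) on D(Y)={4,5,6,7} D(X)={2,4,5,7}: no change
Constraint 2 (Y < U) on D(Y)={4,5,6,7} D(U)={2,3,4,5,6}: Y {4,5,6,7}->{4,5}; U {2,3,4,5,6}->{5,6}
So after constraint 2: D(U) = {5,6}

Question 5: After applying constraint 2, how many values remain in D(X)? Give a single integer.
Answer: 4

Derivation:
Constraint 1 (Y != X) on D(Y)={4,5,6,7} D(X)={2,4,5,7}: no change
Constraint 2 (Y < U) on D(Y)={4,5,6,7} D(U)={2,3,4,5,6}: Y {4,5,6,7}->{4,5}; U {2,3,4,5,6}->{5,6}
So after constraint 2: D(X)={2,4,5,7}, size = 4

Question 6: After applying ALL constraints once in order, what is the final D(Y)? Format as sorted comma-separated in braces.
Constraint 1 (Y != X) on D(Y)={4,5,6,7} D(X)={2,4,5,7}: no change
Constraint 2 (Y < U) on D(Y)={4,5,6,7} D(U)={2,3,4,5,6}: Y {4,5,6,7}->{4,5}; U {2,3,4,5,6}->{5,6}
Constraint 3 (U != X) on D(U)={5,6} D(X)={2,4,5,7}: no change
So after all 3 constraints: D(Y) = {4,5}

Answer: {4,5}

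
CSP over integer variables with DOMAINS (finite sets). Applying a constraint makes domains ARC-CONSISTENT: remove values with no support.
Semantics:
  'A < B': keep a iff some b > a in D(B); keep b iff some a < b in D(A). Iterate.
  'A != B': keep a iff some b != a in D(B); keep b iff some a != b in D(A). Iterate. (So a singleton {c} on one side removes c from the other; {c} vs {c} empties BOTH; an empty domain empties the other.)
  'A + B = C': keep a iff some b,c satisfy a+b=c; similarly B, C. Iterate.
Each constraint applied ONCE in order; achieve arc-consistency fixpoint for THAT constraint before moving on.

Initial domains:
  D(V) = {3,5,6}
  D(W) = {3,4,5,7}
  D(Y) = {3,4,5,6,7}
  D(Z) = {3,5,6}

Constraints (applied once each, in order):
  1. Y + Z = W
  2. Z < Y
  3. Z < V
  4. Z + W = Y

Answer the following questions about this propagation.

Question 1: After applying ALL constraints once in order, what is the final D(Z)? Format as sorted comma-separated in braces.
Constraint 1 (Y + Z = W) on D(Y)={3,4,5,6,7} D(Z)={3,5,6} D(W)={3,4,5,7}: Y {3,4,5,6,7}->{4}; Z {3,5,6}->{3}; W {3,4,5,7}->{7}
Constraint 2 (Z < Y) on D(Z)={3} D(Y)={4}: no change
Constraint 3 (Z < V) on D(Z)={3} D(V)={3,5,6}: V {3,5,6}->{5,6}
Constraint 4 (Z + W = Y) on D(Z)={3} D(W)={7} D(Y)={4}: Z {3}->{}; W {7}->{}; Y {4}->{}
So after all 4 constraints: D(Z) = {}

Answer: {}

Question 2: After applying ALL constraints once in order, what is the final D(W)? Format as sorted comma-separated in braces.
Constraint 1 (Y + Z = W) on D(Y)={3,4,5,6,7} D(Z)={3,5,6} D(W)={3,4,5,7}: Y {3,4,5,6,7}->{4}; Z {3,5,6}->{3}; W {3,4,5,7}->{7}
Constraint 2 (Z < Y) on D(Z)={3} D(Y)={4}: no change
Constraint 3 (Z < V) on D(Z)={3} D(V)={3,5,6}: V {3,5,6}->{5,6}
Constraint 4 (Z + W = Y) on D(Z)={3} D(W)={7} D(Y)={4}: Z {3}->{}; W {7}->{}; Y {4}->{}
So after all 4 constraints: D(W) = {}

Answer: {}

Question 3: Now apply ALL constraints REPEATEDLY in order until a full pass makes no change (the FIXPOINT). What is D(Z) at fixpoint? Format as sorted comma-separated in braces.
Answer: {}

Derivation:
pass 0 (initial): D(Z)={3,5,6}
pass 1: V {3,5,6}->{5,6}; W {3,4,5,7}->{}; Y {3,4,5,6,7}->{}; Z {3,5,6}->{}
pass 2: V {5,6}->{}
pass 3: no change
Fixpoint after 3 passes: D(Z) = {}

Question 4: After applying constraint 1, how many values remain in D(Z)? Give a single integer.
Answer: 1

Derivation:
Constraint 1 (Y + Z = W) on D(Y)={3,4,5,6,7} D(Z)={3,5,6} D(W)={3,4,5,7}: Y {3,4,5,6,7}->{4}; Z {3,5,6}->{3}; W {3,4,5,7}->{7}
So after constraint 1: D(Z)={3}, size = 1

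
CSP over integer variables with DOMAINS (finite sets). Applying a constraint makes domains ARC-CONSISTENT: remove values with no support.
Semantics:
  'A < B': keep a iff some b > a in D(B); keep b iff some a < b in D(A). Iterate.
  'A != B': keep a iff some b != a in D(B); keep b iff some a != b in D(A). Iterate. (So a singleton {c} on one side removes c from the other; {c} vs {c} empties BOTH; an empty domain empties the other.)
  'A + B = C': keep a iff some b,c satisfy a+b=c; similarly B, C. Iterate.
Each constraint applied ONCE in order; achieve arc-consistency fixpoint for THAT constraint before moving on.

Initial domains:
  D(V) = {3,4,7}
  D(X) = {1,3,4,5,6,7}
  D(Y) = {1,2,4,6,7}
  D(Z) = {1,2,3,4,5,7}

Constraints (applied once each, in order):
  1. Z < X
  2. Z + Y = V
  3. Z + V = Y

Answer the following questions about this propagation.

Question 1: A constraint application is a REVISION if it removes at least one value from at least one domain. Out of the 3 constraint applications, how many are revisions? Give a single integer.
Answer: 3

Derivation:
Constraint 1 (Z < X) on D(Z)={1,2,3,4,5,7} D(X)={1,3,4,5,6,7}: Z {1,2,3,4,5,7}->{1,2,3,4,5}; X {1,3,4,5,6,7}->{3,4,5,6,7} => REVISION
Constraint 2 (Z + Y = V) on D(Z)={1,2,3,4,5} D(Y)={1,2,4,6,7} D(V)={3,4,7}: Z {1,2,3,4,5}->{1,2,3,5}; Y {1,2,4,6,7}->{1,2,4,6} => REVISION
Constraint 3 (Z + V = Y) on D(Z)={1,2,3,5} D(V)={3,4,7} D(Y)={1,2,4,6}: Z {1,2,3,5}->{1,2,3}; V {3,4,7}->{3,4}; Y {1,2,4,6}->{4,6} => REVISION
Total revisions = 3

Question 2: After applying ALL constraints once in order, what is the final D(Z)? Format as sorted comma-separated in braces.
Constraint 1 (Z < X) on D(Z)={1,2,3,4,5,7} D(X)={1,3,4,5,6,7}: Z {1,2,3,4,5,7}->{1,2,3,4,5}; X {1,3,4,5,6,7}->{3,4,5,6,7}
Constraint 2 (Z + Y = V) on D(Z)={1,2,3,4,5} D(Y)={1,2,4,6,7} D(V)={3,4,7}: Z {1,2,3,4,5}->{1,2,3,5}; Y {1,2,4,6,7}->{1,2,4,6}
Constraint 3 (Z + V = Y) on D(Z)={1,2,3,5} D(V)={3,4,7} D(Y)={1,2,4,6}: Z {1,2,3,5}->{1,2,3}; V {3,4,7}->{3,4}; Y {1,2,4,6}->{4,6}
So after all 3 constraints: D(Z) = {1,2,3}

Answer: {1,2,3}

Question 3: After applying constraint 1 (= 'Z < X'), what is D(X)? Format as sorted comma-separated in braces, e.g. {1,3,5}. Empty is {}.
Constraint 1 (Z < X) on D(Z)={1,2,3,4,5,7} D(X)={1,3,4,5,6,7}: Z {1,2,3,4,5,7}->{1,2,3,4,5}; X {1,3,4,5,6,7}->{3,4,5,6,7}
So after constraint 1: D(X) = {3,4,5,6,7}

Answer: {3,4,5,6,7}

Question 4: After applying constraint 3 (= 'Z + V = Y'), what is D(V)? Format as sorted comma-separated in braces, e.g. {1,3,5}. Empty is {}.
Answer: {3,4}

Derivation:
Constraint 1 (Z < X) on D(Z)={1,2,3,4,5,7} D(X)={1,3,4,5,6,7}: Z {1,2,3,4,5,7}->{1,2,3,4,5}; X {1,3,4,5,6,7}->{3,4,5,6,7}
Constraint 2 (Z + Y = V) on D(Z)={1,2,3,4,5} D(Y)={1,2,4,6,7} D(V)={3,4,7}: Z {1,2,3,4,5}->{1,2,3,5}; Y {1,2,4,6,7}->{1,2,4,6}
Constraint 3 (Z + V = Y) on D(Z)={1,2,3,5} D(V)={3,4,7} D(Y)={1,2,4,6}: Z {1,2,3,5}->{1,2,3}; V {3,4,7}->{3,4}; Y {1,2,4,6}->{4,6}
So after constraint 3: D(V) = {3,4}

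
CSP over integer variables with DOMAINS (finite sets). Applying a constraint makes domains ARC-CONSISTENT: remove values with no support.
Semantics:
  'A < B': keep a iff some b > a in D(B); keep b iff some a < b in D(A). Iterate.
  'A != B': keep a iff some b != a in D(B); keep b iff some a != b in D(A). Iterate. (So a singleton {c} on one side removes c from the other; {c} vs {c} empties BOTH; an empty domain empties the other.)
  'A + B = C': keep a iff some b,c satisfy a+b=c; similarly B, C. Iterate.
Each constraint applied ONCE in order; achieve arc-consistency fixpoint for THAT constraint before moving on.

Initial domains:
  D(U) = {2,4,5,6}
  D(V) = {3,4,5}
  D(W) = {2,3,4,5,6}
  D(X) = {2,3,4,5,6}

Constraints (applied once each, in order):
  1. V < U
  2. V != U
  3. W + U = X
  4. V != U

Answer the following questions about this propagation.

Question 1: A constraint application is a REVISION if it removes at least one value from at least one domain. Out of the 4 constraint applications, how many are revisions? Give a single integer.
Answer: 3

Derivation:
Constraint 1 (V < U) on D(V)={3,4,5} D(U)={2,4,5,6}: U {2,4,5,6}->{4,5,6} => REVISION
Constraint 2 (V != U) on D(V)={3,4,5} D(U)={4,5,6}: no change => not a revision
Constraint 3 (W + U = X) on D(W)={2,3,4,5,6} D(U)={4,5,6} D(X)={2,3,4,5,6}: W {2,3,4,5,6}->{2}; U {4,5,6}->{4}; X {2,3,4,5,6}->{6} => REVISION
Constraint 4 (V != U) on D(V)={3,4,5} D(U)={4}: V {3,4,5}->{3,5} => REVISION
Total revisions = 3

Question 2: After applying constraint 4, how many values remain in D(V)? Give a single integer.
Answer: 2

Derivation:
Constraint 1 (V < U) on D(V)={3,4,5} D(U)={2,4,5,6}: U {2,4,5,6}->{4,5,6}
Constraint 2 (V != U) on D(V)={3,4,5} D(U)={4,5,6}: no change
Constraint 3 (W + U = X) on D(W)={2,3,4,5,6} D(U)={4,5,6} D(X)={2,3,4,5,6}: W {2,3,4,5,6}->{2}; U {4,5,6}->{4}; X {2,3,4,5,6}->{6}
Constraint 4 (V != U) on D(V)={3,4,5} D(U)={4}: V {3,4,5}->{3,5}
So after constraint 4: D(V)={3,5}, size = 2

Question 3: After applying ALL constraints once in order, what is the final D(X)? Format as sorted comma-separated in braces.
Constraint 1 (V < U) on D(V)={3,4,5} D(U)={2,4,5,6}: U {2,4,5,6}->{4,5,6}
Constraint 2 (V != U) on D(V)={3,4,5} D(U)={4,5,6}: no change
Constraint 3 (W + U = X) on D(W)={2,3,4,5,6} D(U)={4,5,6} D(X)={2,3,4,5,6}: W {2,3,4,5,6}->{2}; U {4,5,6}->{4}; X {2,3,4,5,6}->{6}
Constraint 4 (V != U) on D(V)={3,4,5} D(U)={4}: V {3,4,5}->{3,5}
So after all 4 constraints: D(X) = {6}

Answer: {6}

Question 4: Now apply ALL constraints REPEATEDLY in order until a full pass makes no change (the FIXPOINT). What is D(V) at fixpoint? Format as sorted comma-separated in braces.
pass 0 (initial): D(V)={3,4,5}
pass 1: U {2,4,5,6}->{4}; V {3,4,5}->{3,5}; W {2,3,4,5,6}->{2}; X {2,3,4,5,6}->{6}
pass 2: V {3,5}->{3}
pass 3: no change
Fixpoint after 3 passes: D(V) = {3}

Answer: {3}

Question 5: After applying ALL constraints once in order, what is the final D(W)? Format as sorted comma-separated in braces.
Answer: {2}

Derivation:
Constraint 1 (V < U) on D(V)={3,4,5} D(U)={2,4,5,6}: U {2,4,5,6}->{4,5,6}
Constraint 2 (V != U) on D(V)={3,4,5} D(U)={4,5,6}: no change
Constraint 3 (W + U = X) on D(W)={2,3,4,5,6} D(U)={4,5,6} D(X)={2,3,4,5,6}: W {2,3,4,5,6}->{2}; U {4,5,6}->{4}; X {2,3,4,5,6}->{6}
Constraint 4 (V != U) on D(V)={3,4,5} D(U)={4}: V {3,4,5}->{3,5}
So after all 4 constraints: D(W) = {2}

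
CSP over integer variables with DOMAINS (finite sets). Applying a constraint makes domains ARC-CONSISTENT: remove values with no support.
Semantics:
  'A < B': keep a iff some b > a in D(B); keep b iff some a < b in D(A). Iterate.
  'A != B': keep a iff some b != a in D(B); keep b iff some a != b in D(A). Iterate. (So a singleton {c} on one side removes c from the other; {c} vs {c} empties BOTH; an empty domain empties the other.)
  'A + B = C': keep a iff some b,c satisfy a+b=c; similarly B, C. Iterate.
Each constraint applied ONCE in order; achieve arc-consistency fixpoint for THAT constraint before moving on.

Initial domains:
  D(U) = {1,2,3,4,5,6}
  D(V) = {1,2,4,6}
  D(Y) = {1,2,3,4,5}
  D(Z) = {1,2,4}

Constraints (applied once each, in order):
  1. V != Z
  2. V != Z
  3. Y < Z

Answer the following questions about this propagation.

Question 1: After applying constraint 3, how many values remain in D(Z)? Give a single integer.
Constraint 1 (V != Z) on D(V)={1,2,4,6} D(Z)={1,2,4}: no change
Constraint 2 (V != Z) on D(V)={1,2,4,6} D(Z)={1,2,4}: no change
Constraint 3 (Y < Z) on D(Y)={1,2,3,4,5} D(Z)={1,2,4}: Y {1,2,3,4,5}->{1,2,3}; Z {1,2,4}->{2,4}
So after constraint 3: D(Z)={2,4}, size = 2

Answer: 2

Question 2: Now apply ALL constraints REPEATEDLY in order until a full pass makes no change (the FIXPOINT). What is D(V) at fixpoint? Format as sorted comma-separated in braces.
pass 0 (initial): D(V)={1,2,4,6}
pass 1: Y {1,2,3,4,5}->{1,2,3}; Z {1,2,4}->{2,4}
pass 2: no change
Fixpoint after 2 passes: D(V) = {1,2,4,6}

Answer: {1,2,4,6}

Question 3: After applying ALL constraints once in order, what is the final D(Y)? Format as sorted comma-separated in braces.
Constraint 1 (V != Z) on D(V)={1,2,4,6} D(Z)={1,2,4}: no change
Constraint 2 (V != Z) on D(V)={1,2,4,6} D(Z)={1,2,4}: no change
Constraint 3 (Y < Z) on D(Y)={1,2,3,4,5} D(Z)={1,2,4}: Y {1,2,3,4,5}->{1,2,3}; Z {1,2,4}->{2,4}
So after all 3 constraints: D(Y) = {1,2,3}

Answer: {1,2,3}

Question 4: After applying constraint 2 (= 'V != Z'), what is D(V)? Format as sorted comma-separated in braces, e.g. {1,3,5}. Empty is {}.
Answer: {1,2,4,6}

Derivation:
Constraint 1 (V != Z) on D(V)={1,2,4,6} D(Z)={1,2,4}: no change
Constraint 2 (V != Z) on D(V)={1,2,4,6} D(Z)={1,2,4}: no change
So after constraint 2: D(V) = {1,2,4,6}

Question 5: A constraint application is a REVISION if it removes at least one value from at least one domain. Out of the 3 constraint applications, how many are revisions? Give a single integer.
Constraint 1 (V != Z) on D(V)={1,2,4,6} D(Z)={1,2,4}: no change => not a revision
Constraint 2 (V != Z) on D(V)={1,2,4,6} D(Z)={1,2,4}: no change => not a revision
Constraint 3 (Y < Z) on D(Y)={1,2,3,4,5} D(Z)={1,2,4}: Y {1,2,3,4,5}->{1,2,3}; Z {1,2,4}->{2,4} => REVISION
Total revisions = 1

Answer: 1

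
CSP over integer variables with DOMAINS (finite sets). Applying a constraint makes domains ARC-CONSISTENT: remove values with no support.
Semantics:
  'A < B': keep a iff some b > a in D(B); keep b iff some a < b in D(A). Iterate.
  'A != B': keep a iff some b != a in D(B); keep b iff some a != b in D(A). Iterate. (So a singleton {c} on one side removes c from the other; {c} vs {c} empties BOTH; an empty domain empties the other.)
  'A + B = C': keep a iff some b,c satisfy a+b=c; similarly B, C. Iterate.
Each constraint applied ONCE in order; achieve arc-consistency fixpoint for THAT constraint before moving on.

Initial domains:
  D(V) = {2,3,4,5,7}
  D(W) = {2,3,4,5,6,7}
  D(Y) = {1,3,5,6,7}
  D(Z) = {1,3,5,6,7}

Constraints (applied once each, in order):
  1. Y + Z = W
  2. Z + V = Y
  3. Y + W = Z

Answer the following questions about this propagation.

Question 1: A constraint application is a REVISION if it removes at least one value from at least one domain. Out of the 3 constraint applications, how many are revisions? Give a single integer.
Constraint 1 (Y + Z = W) on D(Y)={1,3,5,6,7} D(Z)={1,3,5,6,7} D(W)={2,3,4,5,6,7}: Y {1,3,5,6,7}->{1,3,5,6}; Z {1,3,5,6,7}->{1,3,5,6}; W {2,3,4,5,6,7}->{2,4,6,7} => REVISION
Constraint 2 (Z + V = Y) on D(Z)={1,3,5,6} D(V)={2,3,4,5,7} D(Y)={1,3,5,6}: Z {1,3,5,6}->{1,3}; V {2,3,4,5,7}->{2,3,4,5}; Y {1,3,5,6}->{3,5,6} => REVISION
Constraint 3 (Y + W = Z) on D(Y)={3,5,6} D(W)={2,4,6,7} D(Z)={1,3}: Y {3,5,6}->{}; W {2,4,6,7}->{}; Z {1,3}->{} => REVISION
Total revisions = 3

Answer: 3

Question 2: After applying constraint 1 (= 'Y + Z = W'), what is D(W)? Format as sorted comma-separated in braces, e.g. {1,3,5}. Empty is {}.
Constraint 1 (Y + Z = W) on D(Y)={1,3,5,6,7} D(Z)={1,3,5,6,7} D(W)={2,3,4,5,6,7}: Y {1,3,5,6,7}->{1,3,5,6}; Z {1,3,5,6,7}->{1,3,5,6}; W {2,3,4,5,6,7}->{2,4,6,7}
So after constraint 1: D(W) = {2,4,6,7}

Answer: {2,4,6,7}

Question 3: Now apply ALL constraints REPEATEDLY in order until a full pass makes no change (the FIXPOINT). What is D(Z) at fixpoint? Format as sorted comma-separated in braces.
Answer: {}

Derivation:
pass 0 (initial): D(Z)={1,3,5,6,7}
pass 1: V {2,3,4,5,7}->{2,3,4,5}; W {2,3,4,5,6,7}->{}; Y {1,3,5,6,7}->{}; Z {1,3,5,6,7}->{}
pass 2: V {2,3,4,5}->{}
pass 3: no change
Fixpoint after 3 passes: D(Z) = {}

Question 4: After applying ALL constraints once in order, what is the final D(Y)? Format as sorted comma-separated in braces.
Answer: {}

Derivation:
Constraint 1 (Y + Z = W) on D(Y)={1,3,5,6,7} D(Z)={1,3,5,6,7} D(W)={2,3,4,5,6,7}: Y {1,3,5,6,7}->{1,3,5,6}; Z {1,3,5,6,7}->{1,3,5,6}; W {2,3,4,5,6,7}->{2,4,6,7}
Constraint 2 (Z + V = Y) on D(Z)={1,3,5,6} D(V)={2,3,4,5,7} D(Y)={1,3,5,6}: Z {1,3,5,6}->{1,3}; V {2,3,4,5,7}->{2,3,4,5}; Y {1,3,5,6}->{3,5,6}
Constraint 3 (Y + W = Z) on D(Y)={3,5,6} D(W)={2,4,6,7} D(Z)={1,3}: Y {3,5,6}->{}; W {2,4,6,7}->{}; Z {1,3}->{}
So after all 3 constraints: D(Y) = {}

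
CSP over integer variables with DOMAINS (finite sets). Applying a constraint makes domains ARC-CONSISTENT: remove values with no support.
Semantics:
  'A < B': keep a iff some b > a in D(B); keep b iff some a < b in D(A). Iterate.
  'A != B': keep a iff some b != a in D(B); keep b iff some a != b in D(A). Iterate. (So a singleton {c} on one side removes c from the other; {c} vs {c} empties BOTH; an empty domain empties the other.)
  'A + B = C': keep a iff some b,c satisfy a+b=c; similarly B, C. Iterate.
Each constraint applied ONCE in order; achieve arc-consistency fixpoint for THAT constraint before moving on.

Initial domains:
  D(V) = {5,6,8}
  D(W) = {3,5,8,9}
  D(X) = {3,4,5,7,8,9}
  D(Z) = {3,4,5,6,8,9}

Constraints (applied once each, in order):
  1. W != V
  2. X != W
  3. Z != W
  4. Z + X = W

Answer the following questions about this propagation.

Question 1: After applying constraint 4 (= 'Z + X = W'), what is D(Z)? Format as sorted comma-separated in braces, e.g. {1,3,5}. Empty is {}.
Constraint 1 (W != V) on D(W)={3,5,8,9} D(V)={5,6,8}: no change
Constraint 2 (X != W) on D(X)={3,4,5,7,8,9} D(W)={3,5,8,9}: no change
Constraint 3 (Z != W) on D(Z)={3,4,5,6,8,9} D(W)={3,5,8,9}: no change
Constraint 4 (Z + X = W) on D(Z)={3,4,5,6,8,9} D(X)={3,4,5,7,8,9} D(W)={3,5,8,9}: Z {3,4,5,6,8,9}->{3,4,5,6}; X {3,4,5,7,8,9}->{3,4,5}; W {3,5,8,9}->{8,9}
So after constraint 4: D(Z) = {3,4,5,6}

Answer: {3,4,5,6}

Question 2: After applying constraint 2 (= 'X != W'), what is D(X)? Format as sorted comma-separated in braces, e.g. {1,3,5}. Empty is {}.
Answer: {3,4,5,7,8,9}

Derivation:
Constraint 1 (W != V) on D(W)={3,5,8,9} D(V)={5,6,8}: no change
Constraint 2 (X != W) on D(X)={3,4,5,7,8,9} D(W)={3,5,8,9}: no change
So after constraint 2: D(X) = {3,4,5,7,8,9}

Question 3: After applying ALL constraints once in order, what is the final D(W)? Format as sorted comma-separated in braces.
Answer: {8,9}

Derivation:
Constraint 1 (W != V) on D(W)={3,5,8,9} D(V)={5,6,8}: no change
Constraint 2 (X != W) on D(X)={3,4,5,7,8,9} D(W)={3,5,8,9}: no change
Constraint 3 (Z != W) on D(Z)={3,4,5,6,8,9} D(W)={3,5,8,9}: no change
Constraint 4 (Z + X = W) on D(Z)={3,4,5,6,8,9} D(X)={3,4,5,7,8,9} D(W)={3,5,8,9}: Z {3,4,5,6,8,9}->{3,4,5,6}; X {3,4,5,7,8,9}->{3,4,5}; W {3,5,8,9}->{8,9}
So after all 4 constraints: D(W) = {8,9}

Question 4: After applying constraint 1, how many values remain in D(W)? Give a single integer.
Answer: 4

Derivation:
Constraint 1 (W != V) on D(W)={3,5,8,9} D(V)={5,6,8}: no change
So after constraint 1: D(W)={3,5,8,9}, size = 4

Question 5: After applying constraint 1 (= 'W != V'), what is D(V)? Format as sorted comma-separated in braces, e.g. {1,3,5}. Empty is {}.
Constraint 1 (W != V) on D(W)={3,5,8,9} D(V)={5,6,8}: no change
So after constraint 1: D(V) = {5,6,8}

Answer: {5,6,8}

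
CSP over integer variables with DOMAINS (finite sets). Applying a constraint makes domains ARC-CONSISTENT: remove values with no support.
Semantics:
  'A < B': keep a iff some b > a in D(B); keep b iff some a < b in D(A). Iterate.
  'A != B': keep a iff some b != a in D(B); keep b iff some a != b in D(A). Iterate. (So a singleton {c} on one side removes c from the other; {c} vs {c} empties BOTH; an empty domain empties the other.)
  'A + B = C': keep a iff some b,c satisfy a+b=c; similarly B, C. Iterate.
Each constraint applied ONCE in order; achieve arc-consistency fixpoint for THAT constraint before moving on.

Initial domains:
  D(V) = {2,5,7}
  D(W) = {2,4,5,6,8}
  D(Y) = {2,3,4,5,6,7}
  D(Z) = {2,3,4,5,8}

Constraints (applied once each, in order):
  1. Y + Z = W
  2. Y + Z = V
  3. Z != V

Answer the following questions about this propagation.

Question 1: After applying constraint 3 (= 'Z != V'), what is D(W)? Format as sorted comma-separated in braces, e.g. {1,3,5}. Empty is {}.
Answer: {4,5,6,8}

Derivation:
Constraint 1 (Y + Z = W) on D(Y)={2,3,4,5,6,7} D(Z)={2,3,4,5,8} D(W)={2,4,5,6,8}: Y {2,3,4,5,6,7}->{2,3,4,5,6}; Z {2,3,4,5,8}->{2,3,4,5}; W {2,4,5,6,8}->{4,5,6,8}
Constraint 2 (Y + Z = V) on D(Y)={2,3,4,5,6} D(Z)={2,3,4,5} D(V)={2,5,7}: Y {2,3,4,5,6}->{2,3,4,5}; V {2,5,7}->{5,7}
Constraint 3 (Z != V) on D(Z)={2,3,4,5} D(V)={5,7}: no change
So after constraint 3: D(W) = {4,5,6,8}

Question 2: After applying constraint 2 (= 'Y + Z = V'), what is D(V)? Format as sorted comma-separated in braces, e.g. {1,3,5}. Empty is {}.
Constraint 1 (Y + Z = W) on D(Y)={2,3,4,5,6,7} D(Z)={2,3,4,5,8} D(W)={2,4,5,6,8}: Y {2,3,4,5,6,7}->{2,3,4,5,6}; Z {2,3,4,5,8}->{2,3,4,5}; W {2,4,5,6,8}->{4,5,6,8}
Constraint 2 (Y + Z = V) on D(Y)={2,3,4,5,6} D(Z)={2,3,4,5} D(V)={2,5,7}: Y {2,3,4,5,6}->{2,3,4,5}; V {2,5,7}->{5,7}
So after constraint 2: D(V) = {5,7}

Answer: {5,7}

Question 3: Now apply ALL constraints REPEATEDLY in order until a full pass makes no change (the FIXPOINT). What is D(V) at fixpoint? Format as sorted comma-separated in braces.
Answer: {5,7}

Derivation:
pass 0 (initial): D(V)={2,5,7}
pass 1: V {2,5,7}->{5,7}; W {2,4,5,6,8}->{4,5,6,8}; Y {2,3,4,5,6,7}->{2,3,4,5}; Z {2,3,4,5,8}->{2,3,4,5}
pass 2: no change
Fixpoint after 2 passes: D(V) = {5,7}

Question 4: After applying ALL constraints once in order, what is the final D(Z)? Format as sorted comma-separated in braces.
Constraint 1 (Y + Z = W) on D(Y)={2,3,4,5,6,7} D(Z)={2,3,4,5,8} D(W)={2,4,5,6,8}: Y {2,3,4,5,6,7}->{2,3,4,5,6}; Z {2,3,4,5,8}->{2,3,4,5}; W {2,4,5,6,8}->{4,5,6,8}
Constraint 2 (Y + Z = V) on D(Y)={2,3,4,5,6} D(Z)={2,3,4,5} D(V)={2,5,7}: Y {2,3,4,5,6}->{2,3,4,5}; V {2,5,7}->{5,7}
Constraint 3 (Z != V) on D(Z)={2,3,4,5} D(V)={5,7}: no change
So after all 3 constraints: D(Z) = {2,3,4,5}

Answer: {2,3,4,5}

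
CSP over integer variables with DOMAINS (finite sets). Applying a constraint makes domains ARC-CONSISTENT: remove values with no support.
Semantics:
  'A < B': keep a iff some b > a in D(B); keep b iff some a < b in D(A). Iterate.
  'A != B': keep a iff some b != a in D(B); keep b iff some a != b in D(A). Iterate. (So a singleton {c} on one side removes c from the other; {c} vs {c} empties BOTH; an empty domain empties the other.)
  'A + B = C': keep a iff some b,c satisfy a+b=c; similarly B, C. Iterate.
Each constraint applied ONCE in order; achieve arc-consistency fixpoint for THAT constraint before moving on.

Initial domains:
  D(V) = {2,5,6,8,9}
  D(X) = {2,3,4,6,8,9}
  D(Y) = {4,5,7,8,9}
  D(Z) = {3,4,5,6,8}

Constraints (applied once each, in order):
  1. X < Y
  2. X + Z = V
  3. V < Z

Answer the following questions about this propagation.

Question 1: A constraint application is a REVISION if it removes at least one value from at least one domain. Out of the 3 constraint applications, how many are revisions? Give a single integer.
Answer: 3

Derivation:
Constraint 1 (X < Y) on D(X)={2,3,4,6,8,9} D(Y)={4,5,7,8,9}: X {2,3,4,6,8,9}->{2,3,4,6,8} => REVISION
Constraint 2 (X + Z = V) on D(X)={2,3,4,6,8} D(Z)={3,4,5,6,8} D(V)={2,5,6,8,9}: X {2,3,4,6,8}->{2,3,4,6}; Z {3,4,5,6,8}->{3,4,5,6}; V {2,5,6,8,9}->{5,6,8,9} => REVISION
Constraint 3 (V < Z) on D(V)={5,6,8,9} D(Z)={3,4,5,6}: V {5,6,8,9}->{5}; Z {3,4,5,6}->{6} => REVISION
Total revisions = 3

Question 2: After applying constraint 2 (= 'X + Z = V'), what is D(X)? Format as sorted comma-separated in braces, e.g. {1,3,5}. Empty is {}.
Answer: {2,3,4,6}

Derivation:
Constraint 1 (X < Y) on D(X)={2,3,4,6,8,9} D(Y)={4,5,7,8,9}: X {2,3,4,6,8,9}->{2,3,4,6,8}
Constraint 2 (X + Z = V) on D(X)={2,3,4,6,8} D(Z)={3,4,5,6,8} D(V)={2,5,6,8,9}: X {2,3,4,6,8}->{2,3,4,6}; Z {3,4,5,6,8}->{3,4,5,6}; V {2,5,6,8,9}->{5,6,8,9}
So after constraint 2: D(X) = {2,3,4,6}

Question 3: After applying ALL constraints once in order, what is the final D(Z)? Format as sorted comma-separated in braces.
Constraint 1 (X < Y) on D(X)={2,3,4,6,8,9} D(Y)={4,5,7,8,9}: X {2,3,4,6,8,9}->{2,3,4,6,8}
Constraint 2 (X + Z = V) on D(X)={2,3,4,6,8} D(Z)={3,4,5,6,8} D(V)={2,5,6,8,9}: X {2,3,4,6,8}->{2,3,4,6}; Z {3,4,5,6,8}->{3,4,5,6}; V {2,5,6,8,9}->{5,6,8,9}
Constraint 3 (V < Z) on D(V)={5,6,8,9} D(Z)={3,4,5,6}: V {5,6,8,9}->{5}; Z {3,4,5,6}->{6}
So after all 3 constraints: D(Z) = {6}

Answer: {6}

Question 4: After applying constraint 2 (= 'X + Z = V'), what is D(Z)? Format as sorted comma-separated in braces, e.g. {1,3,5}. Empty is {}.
Constraint 1 (X < Y) on D(X)={2,3,4,6,8,9} D(Y)={4,5,7,8,9}: X {2,3,4,6,8,9}->{2,3,4,6,8}
Constraint 2 (X + Z = V) on D(X)={2,3,4,6,8} D(Z)={3,4,5,6,8} D(V)={2,5,6,8,9}: X {2,3,4,6,8}->{2,3,4,6}; Z {3,4,5,6,8}->{3,4,5,6}; V {2,5,6,8,9}->{5,6,8,9}
So after constraint 2: D(Z) = {3,4,5,6}

Answer: {3,4,5,6}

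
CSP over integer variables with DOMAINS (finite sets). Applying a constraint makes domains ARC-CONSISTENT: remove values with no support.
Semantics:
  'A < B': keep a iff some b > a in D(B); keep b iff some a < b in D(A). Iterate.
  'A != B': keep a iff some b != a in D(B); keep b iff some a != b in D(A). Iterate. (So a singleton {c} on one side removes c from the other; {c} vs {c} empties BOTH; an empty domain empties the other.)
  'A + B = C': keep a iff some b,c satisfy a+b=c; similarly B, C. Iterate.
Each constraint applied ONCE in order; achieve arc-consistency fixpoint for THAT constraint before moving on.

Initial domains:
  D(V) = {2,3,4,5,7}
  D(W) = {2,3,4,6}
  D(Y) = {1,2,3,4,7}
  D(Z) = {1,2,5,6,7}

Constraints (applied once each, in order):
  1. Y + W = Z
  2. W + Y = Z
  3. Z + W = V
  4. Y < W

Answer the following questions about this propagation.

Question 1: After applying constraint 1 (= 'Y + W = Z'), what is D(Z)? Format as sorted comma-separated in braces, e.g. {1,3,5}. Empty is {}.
Answer: {5,6,7}

Derivation:
Constraint 1 (Y + W = Z) on D(Y)={1,2,3,4,7} D(W)={2,3,4,6} D(Z)={1,2,5,6,7}: Y {1,2,3,4,7}->{1,2,3,4}; Z {1,2,5,6,7}->{5,6,7}
So after constraint 1: D(Z) = {5,6,7}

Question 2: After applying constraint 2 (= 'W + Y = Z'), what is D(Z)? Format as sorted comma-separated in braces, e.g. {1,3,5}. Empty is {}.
Constraint 1 (Y + W = Z) on D(Y)={1,2,3,4,7} D(W)={2,3,4,6} D(Z)={1,2,5,6,7}: Y {1,2,3,4,7}->{1,2,3,4}; Z {1,2,5,6,7}->{5,6,7}
Constraint 2 (W + Y = Z) on D(W)={2,3,4,6} D(Y)={1,2,3,4} D(Z)={5,6,7}: no change
So after constraint 2: D(Z) = {5,6,7}

Answer: {5,6,7}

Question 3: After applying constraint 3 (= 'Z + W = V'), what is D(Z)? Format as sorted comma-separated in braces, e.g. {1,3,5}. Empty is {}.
Answer: {5}

Derivation:
Constraint 1 (Y + W = Z) on D(Y)={1,2,3,4,7} D(W)={2,3,4,6} D(Z)={1,2,5,6,7}: Y {1,2,3,4,7}->{1,2,3,4}; Z {1,2,5,6,7}->{5,6,7}
Constraint 2 (W + Y = Z) on D(W)={2,3,4,6} D(Y)={1,2,3,4} D(Z)={5,6,7}: no change
Constraint 3 (Z + W = V) on D(Z)={5,6,7} D(W)={2,3,4,6} D(V)={2,3,4,5,7}: Z {5,6,7}->{5}; W {2,3,4,6}->{2}; V {2,3,4,5,7}->{7}
So after constraint 3: D(Z) = {5}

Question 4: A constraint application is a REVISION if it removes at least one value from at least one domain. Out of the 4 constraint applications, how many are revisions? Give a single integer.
Answer: 3

Derivation:
Constraint 1 (Y + W = Z) on D(Y)={1,2,3,4,7} D(W)={2,3,4,6} D(Z)={1,2,5,6,7}: Y {1,2,3,4,7}->{1,2,3,4}; Z {1,2,5,6,7}->{5,6,7} => REVISION
Constraint 2 (W + Y = Z) on D(W)={2,3,4,6} D(Y)={1,2,3,4} D(Z)={5,6,7}: no change => not a revision
Constraint 3 (Z + W = V) on D(Z)={5,6,7} D(W)={2,3,4,6} D(V)={2,3,4,5,7}: Z {5,6,7}->{5}; W {2,3,4,6}->{2}; V {2,3,4,5,7}->{7} => REVISION
Constraint 4 (Y < W) on D(Y)={1,2,3,4} D(W)={2}: Y {1,2,3,4}->{1} => REVISION
Total revisions = 3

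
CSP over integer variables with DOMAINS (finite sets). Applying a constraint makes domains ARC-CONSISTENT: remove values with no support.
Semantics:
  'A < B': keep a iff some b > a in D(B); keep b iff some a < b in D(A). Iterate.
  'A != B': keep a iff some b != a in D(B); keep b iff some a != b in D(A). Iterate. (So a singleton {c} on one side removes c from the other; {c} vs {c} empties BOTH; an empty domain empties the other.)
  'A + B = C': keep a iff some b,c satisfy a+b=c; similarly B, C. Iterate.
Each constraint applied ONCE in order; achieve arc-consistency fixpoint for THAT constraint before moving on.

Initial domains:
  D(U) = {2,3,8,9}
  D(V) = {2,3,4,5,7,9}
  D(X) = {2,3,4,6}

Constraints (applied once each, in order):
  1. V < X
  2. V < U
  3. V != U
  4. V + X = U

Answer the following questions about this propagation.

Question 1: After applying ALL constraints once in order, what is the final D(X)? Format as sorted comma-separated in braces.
Answer: {3,4,6}

Derivation:
Constraint 1 (V < X) on D(V)={2,3,4,5,7,9} D(X)={2,3,4,6}: V {2,3,4,5,7,9}->{2,3,4,5}; X {2,3,4,6}->{3,4,6}
Constraint 2 (V < U) on D(V)={2,3,4,5} D(U)={2,3,8,9}: U {2,3,8,9}->{3,8,9}
Constraint 3 (V != U) on D(V)={2,3,4,5} D(U)={3,8,9}: no change
Constraint 4 (V + X = U) on D(V)={2,3,4,5} D(X)={3,4,6} D(U)={3,8,9}: U {3,8,9}->{8,9}
So after all 4 constraints: D(X) = {3,4,6}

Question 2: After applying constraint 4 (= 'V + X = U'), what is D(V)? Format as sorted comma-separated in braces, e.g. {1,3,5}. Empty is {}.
Constraint 1 (V < X) on D(V)={2,3,4,5,7,9} D(X)={2,3,4,6}: V {2,3,4,5,7,9}->{2,3,4,5}; X {2,3,4,6}->{3,4,6}
Constraint 2 (V < U) on D(V)={2,3,4,5} D(U)={2,3,8,9}: U {2,3,8,9}->{3,8,9}
Constraint 3 (V != U) on D(V)={2,3,4,5} D(U)={3,8,9}: no change
Constraint 4 (V + X = U) on D(V)={2,3,4,5} D(X)={3,4,6} D(U)={3,8,9}: U {3,8,9}->{8,9}
So after constraint 4: D(V) = {2,3,4,5}

Answer: {2,3,4,5}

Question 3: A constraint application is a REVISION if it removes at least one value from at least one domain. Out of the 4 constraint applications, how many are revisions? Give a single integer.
Answer: 3

Derivation:
Constraint 1 (V < X) on D(V)={2,3,4,5,7,9} D(X)={2,3,4,6}: V {2,3,4,5,7,9}->{2,3,4,5}; X {2,3,4,6}->{3,4,6} => REVISION
Constraint 2 (V < U) on D(V)={2,3,4,5} D(U)={2,3,8,9}: U {2,3,8,9}->{3,8,9} => REVISION
Constraint 3 (V != U) on D(V)={2,3,4,5} D(U)={3,8,9}: no change => not a revision
Constraint 4 (V + X = U) on D(V)={2,3,4,5} D(X)={3,4,6} D(U)={3,8,9}: U {3,8,9}->{8,9} => REVISION
Total revisions = 3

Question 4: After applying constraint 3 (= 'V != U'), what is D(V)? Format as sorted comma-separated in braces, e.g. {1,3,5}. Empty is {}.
Answer: {2,3,4,5}

Derivation:
Constraint 1 (V < X) on D(V)={2,3,4,5,7,9} D(X)={2,3,4,6}: V {2,3,4,5,7,9}->{2,3,4,5}; X {2,3,4,6}->{3,4,6}
Constraint 2 (V < U) on D(V)={2,3,4,5} D(U)={2,3,8,9}: U {2,3,8,9}->{3,8,9}
Constraint 3 (V != U) on D(V)={2,3,4,5} D(U)={3,8,9}: no change
So after constraint 3: D(V) = {2,3,4,5}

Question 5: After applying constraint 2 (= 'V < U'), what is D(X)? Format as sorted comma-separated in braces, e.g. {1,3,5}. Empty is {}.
Answer: {3,4,6}

Derivation:
Constraint 1 (V < X) on D(V)={2,3,4,5,7,9} D(X)={2,3,4,6}: V {2,3,4,5,7,9}->{2,3,4,5}; X {2,3,4,6}->{3,4,6}
Constraint 2 (V < U) on D(V)={2,3,4,5} D(U)={2,3,8,9}: U {2,3,8,9}->{3,8,9}
So after constraint 2: D(X) = {3,4,6}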